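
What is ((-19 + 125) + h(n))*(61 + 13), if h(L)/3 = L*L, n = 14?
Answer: 51356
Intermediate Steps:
h(L) = 3*L² (h(L) = 3*(L*L) = 3*L²)
((-19 + 125) + h(n))*(61 + 13) = ((-19 + 125) + 3*14²)*(61 + 13) = (106 + 3*196)*74 = (106 + 588)*74 = 694*74 = 51356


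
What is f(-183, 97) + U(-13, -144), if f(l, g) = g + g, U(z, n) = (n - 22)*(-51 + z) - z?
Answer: 10831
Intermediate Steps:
U(z, n) = -z + (-51 + z)*(-22 + n) (U(z, n) = (-22 + n)*(-51 + z) - z = (-51 + z)*(-22 + n) - z = -z + (-51 + z)*(-22 + n))
f(l, g) = 2*g
f(-183, 97) + U(-13, -144) = 2*97 + (1122 - 51*(-144) - 23*(-13) - 144*(-13)) = 194 + (1122 + 7344 + 299 + 1872) = 194 + 10637 = 10831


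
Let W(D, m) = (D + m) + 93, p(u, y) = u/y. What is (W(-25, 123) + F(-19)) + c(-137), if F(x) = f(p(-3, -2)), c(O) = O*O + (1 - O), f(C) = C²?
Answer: 76401/4 ≈ 19100.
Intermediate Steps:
c(O) = 1 + O² - O (c(O) = O² + (1 - O) = 1 + O² - O)
F(x) = 9/4 (F(x) = (-3/(-2))² = (-3*(-½))² = (3/2)² = 9/4)
W(D, m) = 93 + D + m
(W(-25, 123) + F(-19)) + c(-137) = ((93 - 25 + 123) + 9/4) + (1 + (-137)² - 1*(-137)) = (191 + 9/4) + (1 + 18769 + 137) = 773/4 + 18907 = 76401/4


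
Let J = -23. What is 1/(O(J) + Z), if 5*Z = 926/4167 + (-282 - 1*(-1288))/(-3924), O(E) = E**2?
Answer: 9810/5189423 ≈ 0.0018904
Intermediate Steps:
Z = -67/9810 (Z = (926/4167 + (-282 - 1*(-1288))/(-3924))/5 = (926*(1/4167) + (-282 + 1288)*(-1/3924))/5 = (2/9 + 1006*(-1/3924))/5 = (2/9 - 503/1962)/5 = (1/5)*(-67/1962) = -67/9810 ≈ -0.0068298)
1/(O(J) + Z) = 1/((-23)**2 - 67/9810) = 1/(529 - 67/9810) = 1/(5189423/9810) = 9810/5189423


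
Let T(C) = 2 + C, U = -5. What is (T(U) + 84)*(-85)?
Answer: -6885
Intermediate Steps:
(T(U) + 84)*(-85) = ((2 - 5) + 84)*(-85) = (-3 + 84)*(-85) = 81*(-85) = -6885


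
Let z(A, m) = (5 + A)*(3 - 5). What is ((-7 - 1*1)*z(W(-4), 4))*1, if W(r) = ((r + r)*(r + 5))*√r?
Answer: 80 - 256*I ≈ 80.0 - 256.0*I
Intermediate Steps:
W(r) = 2*r^(3/2)*(5 + r) (W(r) = ((2*r)*(5 + r))*√r = (2*r*(5 + r))*√r = 2*r^(3/2)*(5 + r))
z(A, m) = -10 - 2*A (z(A, m) = (5 + A)*(-2) = -10 - 2*A)
((-7 - 1*1)*z(W(-4), 4))*1 = ((-7 - 1*1)*(-10 - 4*(-4)^(3/2)*(5 - 4)))*1 = ((-7 - 1)*(-10 - 4*(-8*I)))*1 = -8*(-10 - (-32)*I)*1 = -8*(-10 + 32*I)*1 = (80 - 256*I)*1 = 80 - 256*I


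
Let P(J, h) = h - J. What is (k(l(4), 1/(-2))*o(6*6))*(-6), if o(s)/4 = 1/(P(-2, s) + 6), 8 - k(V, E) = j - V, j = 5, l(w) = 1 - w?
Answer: 0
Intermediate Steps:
k(V, E) = 3 + V (k(V, E) = 8 - (5 - V) = 8 + (-5 + V) = 3 + V)
o(s) = 4/(8 + s) (o(s) = 4/((s - 1*(-2)) + 6) = 4/((s + 2) + 6) = 4/((2 + s) + 6) = 4/(8 + s))
(k(l(4), 1/(-2))*o(6*6))*(-6) = ((3 + (1 - 1*4))*(4/(8 + 6*6)))*(-6) = ((3 + (1 - 4))*(4/(8 + 36)))*(-6) = ((3 - 3)*(4/44))*(-6) = (0*(4*(1/44)))*(-6) = (0*(1/11))*(-6) = 0*(-6) = 0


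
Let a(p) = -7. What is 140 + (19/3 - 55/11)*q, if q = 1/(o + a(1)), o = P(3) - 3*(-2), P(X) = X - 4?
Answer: 418/3 ≈ 139.33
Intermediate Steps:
P(X) = -4 + X
o = 5 (o = (-4 + 3) - 3*(-2) = -1 + 6 = 5)
q = -1/2 (q = 1/(5 - 7) = 1/(-2) = -1/2 ≈ -0.50000)
140 + (19/3 - 55/11)*q = 140 + (19/3 - 55/11)*(-1/2) = 140 + (19*(1/3) - 55*1/11)*(-1/2) = 140 + (19/3 - 5)*(-1/2) = 140 + (4/3)*(-1/2) = 140 - 2/3 = 418/3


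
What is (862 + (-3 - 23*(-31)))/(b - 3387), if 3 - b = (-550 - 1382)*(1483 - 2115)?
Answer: -131/102034 ≈ -0.0012839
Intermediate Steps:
b = -1221021 (b = 3 - (-550 - 1382)*(1483 - 2115) = 3 - (-1932)*(-632) = 3 - 1*1221024 = 3 - 1221024 = -1221021)
(862 + (-3 - 23*(-31)))/(b - 3387) = (862 + (-3 - 23*(-31)))/(-1221021 - 3387) = (862 + (-3 + 713))/(-1224408) = (862 + 710)*(-1/1224408) = 1572*(-1/1224408) = -131/102034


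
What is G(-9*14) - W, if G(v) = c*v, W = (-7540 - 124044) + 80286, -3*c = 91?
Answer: 55120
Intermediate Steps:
c = -91/3 (c = -⅓*91 = -91/3 ≈ -30.333)
W = -51298 (W = -131584 + 80286 = -51298)
G(v) = -91*v/3
G(-9*14) - W = -(-273)*14 - 1*(-51298) = -91/3*(-126) + 51298 = 3822 + 51298 = 55120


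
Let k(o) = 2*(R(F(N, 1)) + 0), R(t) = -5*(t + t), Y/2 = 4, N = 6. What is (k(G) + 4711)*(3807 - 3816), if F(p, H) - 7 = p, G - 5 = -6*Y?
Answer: -40059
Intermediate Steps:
Y = 8 (Y = 2*4 = 8)
G = -43 (G = 5 - 6*8 = 5 - 48 = -43)
F(p, H) = 7 + p
R(t) = -10*t
k(o) = -260 (k(o) = 2*(-10*(7 + 6) + 0) = 2*(-10*13 + 0) = 2*(-130 + 0) = 2*(-130) = -260)
(k(G) + 4711)*(3807 - 3816) = (-260 + 4711)*(3807 - 3816) = 4451*(-9) = -40059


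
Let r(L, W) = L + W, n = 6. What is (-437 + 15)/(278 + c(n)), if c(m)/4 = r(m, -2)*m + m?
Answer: -211/199 ≈ -1.0603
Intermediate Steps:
c(m) = 4*m + 4*m*(-2 + m) (c(m) = 4*((m - 2)*m + m) = 4*((-2 + m)*m + m) = 4*(m*(-2 + m) + m) = 4*(m + m*(-2 + m)) = 4*m + 4*m*(-2 + m))
(-437 + 15)/(278 + c(n)) = (-437 + 15)/(278 + 4*6*(-1 + 6)) = -422/(278 + 4*6*5) = -422/(278 + 120) = -422/398 = -422*1/398 = -211/199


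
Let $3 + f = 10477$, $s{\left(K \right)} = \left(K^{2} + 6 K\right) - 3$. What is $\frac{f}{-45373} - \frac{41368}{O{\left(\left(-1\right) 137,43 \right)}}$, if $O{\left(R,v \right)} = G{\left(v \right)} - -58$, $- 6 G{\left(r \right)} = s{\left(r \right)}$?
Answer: $\frac{2810887310}{19918747} \approx 141.12$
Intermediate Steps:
$s{\left(K \right)} = -3 + K^{2} + 6 K$
$f = 10474$ ($f = -3 + 10477 = 10474$)
$G{\left(r \right)} = \frac{1}{2} - r - \frac{r^{2}}{6}$ ($G{\left(r \right)} = - \frac{-3 + r^{2} + 6 r}{6} = \frac{1}{2} - r - \frac{r^{2}}{6}$)
$O{\left(R,v \right)} = \frac{117}{2} - v - \frac{v^{2}}{6}$ ($O{\left(R,v \right)} = \left(\frac{1}{2} - v - \frac{v^{2}}{6}\right) - -58 = \left(\frac{1}{2} - v - \frac{v^{2}}{6}\right) + 58 = \frac{117}{2} - v - \frac{v^{2}}{6}$)
$\frac{f}{-45373} - \frac{41368}{O{\left(\left(-1\right) 137,43 \right)}} = \frac{10474}{-45373} - \frac{41368}{\frac{117}{2} - 43 - \frac{43^{2}}{6}} = 10474 \left(- \frac{1}{45373}\right) - \frac{41368}{\frac{117}{2} - 43 - \frac{1849}{6}} = - \frac{10474}{45373} - \frac{41368}{\frac{117}{2} - 43 - \frac{1849}{6}} = - \frac{10474}{45373} - \frac{41368}{- \frac{878}{3}} = - \frac{10474}{45373} - - \frac{62052}{439} = - \frac{10474}{45373} + \frac{62052}{439} = \frac{2810887310}{19918747}$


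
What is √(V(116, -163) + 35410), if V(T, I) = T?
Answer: √35526 ≈ 188.48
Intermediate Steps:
√(V(116, -163) + 35410) = √(116 + 35410) = √35526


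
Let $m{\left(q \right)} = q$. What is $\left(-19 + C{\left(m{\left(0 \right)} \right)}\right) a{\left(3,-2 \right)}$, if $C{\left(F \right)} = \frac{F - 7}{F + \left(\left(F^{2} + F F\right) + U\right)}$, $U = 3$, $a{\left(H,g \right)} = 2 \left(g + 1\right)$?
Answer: $\frac{128}{3} \approx 42.667$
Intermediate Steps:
$a{\left(H,g \right)} = 2 + 2 g$ ($a{\left(H,g \right)} = 2 \left(1 + g\right) = 2 + 2 g$)
$C{\left(F \right)} = \frac{-7 + F}{3 + F + 2 F^{2}}$ ($C{\left(F \right)} = \frac{F - 7}{F + \left(\left(F^{2} + F F\right) + 3\right)} = \frac{-7 + F}{F + \left(\left(F^{2} + F^{2}\right) + 3\right)} = \frac{-7 + F}{F + \left(2 F^{2} + 3\right)} = \frac{-7 + F}{F + \left(3 + 2 F^{2}\right)} = \frac{-7 + F}{3 + F + 2 F^{2}}$)
$\left(-19 + C{\left(m{\left(0 \right)} \right)}\right) a{\left(3,-2 \right)} = \left(-19 + \frac{-7 + 0}{3 + 0 + 2 \cdot 0^{2}}\right) \left(2 + 2 \left(-2\right)\right) = \left(-19 + \frac{1}{3 + 0 + 2 \cdot 0} \left(-7\right)\right) \left(2 - 4\right) = \left(-19 + \frac{1}{3 + 0 + 0} \left(-7\right)\right) \left(-2\right) = \left(-19 + \frac{1}{3} \left(-7\right)\right) \left(-2\right) = \left(-19 - \frac{7}{3}\right) \left(-2\right) = \left(- \frac{64}{3}\right) \left(-2\right) = \frac{128}{3}$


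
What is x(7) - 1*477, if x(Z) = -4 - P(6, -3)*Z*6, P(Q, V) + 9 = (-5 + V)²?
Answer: -2791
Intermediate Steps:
P(Q, V) = -9 + (-5 + V)²
x(Z) = -4 - 330*Z (x(Z) = -4 - (-9 + (-5 - 3)²)*Z*6 = -4 - (-9 + (-8)²)*Z*6 = -4 - (-9 + 64)*Z*6 = -4 - 55*Z*6 = -4 - 330*Z)
x(7) - 1*477 = (-4 - 330*7) - 1*477 = (-4 - 2310) - 477 = -2314 - 477 = -2791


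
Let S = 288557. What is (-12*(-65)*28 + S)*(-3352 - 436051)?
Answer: -136389372991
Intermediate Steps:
(-12*(-65)*28 + S)*(-3352 - 436051) = (-12*(-65)*28 + 288557)*(-3352 - 436051) = (780*28 + 288557)*(-439403) = (21840 + 288557)*(-439403) = 310397*(-439403) = -136389372991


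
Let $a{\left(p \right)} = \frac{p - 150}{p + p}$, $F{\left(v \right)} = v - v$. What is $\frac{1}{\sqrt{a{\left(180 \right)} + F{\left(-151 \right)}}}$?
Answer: $2 \sqrt{3} \approx 3.4641$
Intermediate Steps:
$F{\left(v \right)} = 0$
$a{\left(p \right)} = \frac{-150 + p}{2 p}$
$\frac{1}{\sqrt{a{\left(180 \right)} + F{\left(-151 \right)}}} = \frac{1}{\sqrt{\frac{-150 + 180}{2 \cdot 180} + 0}} = \frac{1}{\sqrt{\frac{1}{2} \cdot \frac{1}{180} \cdot 30 + 0}} = \frac{1}{\sqrt{\frac{1}{12} + 0}} = \frac{1}{\sqrt{\frac{1}{12}}} = \frac{1}{\frac{1}{6} \sqrt{3}} = 2 \sqrt{3}$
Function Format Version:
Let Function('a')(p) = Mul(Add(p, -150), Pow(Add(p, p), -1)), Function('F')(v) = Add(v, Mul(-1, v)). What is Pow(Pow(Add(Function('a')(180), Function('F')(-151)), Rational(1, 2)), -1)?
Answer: Mul(2, Pow(3, Rational(1, 2))) ≈ 3.4641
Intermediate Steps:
Function('F')(v) = 0
Function('a')(p) = Mul(Rational(1, 2), Pow(p, -1), Add(-150, p)) (Function('a')(p) = Mul(Add(-150, p), Pow(Mul(2, p), -1)) = Mul(Add(-150, p), Mul(Rational(1, 2), Pow(p, -1))) = Mul(Rational(1, 2), Pow(p, -1), Add(-150, p)))
Pow(Pow(Add(Function('a')(180), Function('F')(-151)), Rational(1, 2)), -1) = Pow(Pow(Add(Mul(Rational(1, 2), Pow(180, -1), Add(-150, 180)), 0), Rational(1, 2)), -1) = Pow(Pow(Add(Mul(Rational(1, 2), Rational(1, 180), 30), 0), Rational(1, 2)), -1) = Pow(Pow(Add(Rational(1, 12), 0), Rational(1, 2)), -1) = Pow(Pow(Rational(1, 12), Rational(1, 2)), -1) = Pow(Mul(Rational(1, 6), Pow(3, Rational(1, 2))), -1) = Mul(2, Pow(3, Rational(1, 2)))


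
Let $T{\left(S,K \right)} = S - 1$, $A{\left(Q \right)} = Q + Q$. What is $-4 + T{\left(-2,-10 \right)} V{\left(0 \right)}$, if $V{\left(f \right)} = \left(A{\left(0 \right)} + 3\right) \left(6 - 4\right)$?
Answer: $-22$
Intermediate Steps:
$A{\left(Q \right)} = 2 Q$
$T{\left(S,K \right)} = -1 + S$
$V{\left(f \right)} = 6$ ($V{\left(f \right)} = \left(2 \cdot 0 + 3\right) \left(6 - 4\right) = \left(0 + 3\right) 2 = 3 \cdot 2 = 6$)
$-4 + T{\left(-2,-10 \right)} V{\left(0 \right)} = -4 + \left(-1 - 2\right) 6 = -4 - 18 = -22$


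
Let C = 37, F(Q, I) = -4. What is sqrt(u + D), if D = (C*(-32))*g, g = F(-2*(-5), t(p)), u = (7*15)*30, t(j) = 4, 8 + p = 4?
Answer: sqrt(7886) ≈ 88.803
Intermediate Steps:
p = -4 (p = -8 + 4 = -4)
u = 3150 (u = 105*30 = 3150)
g = -4
D = 4736 (D = (37*(-32))*(-4) = -1184*(-4) = 4736)
sqrt(u + D) = sqrt(3150 + 4736) = sqrt(7886)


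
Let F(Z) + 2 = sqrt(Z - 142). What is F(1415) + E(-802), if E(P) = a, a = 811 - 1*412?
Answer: 397 + sqrt(1273) ≈ 432.68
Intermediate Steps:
a = 399 (a = 811 - 412 = 399)
E(P) = 399
F(Z) = -2 + sqrt(-142 + Z) (F(Z) = -2 + sqrt(Z - 142) = -2 + sqrt(-142 + Z))
F(1415) + E(-802) = (-2 + sqrt(-142 + 1415)) + 399 = (-2 + sqrt(1273)) + 399 = 397 + sqrt(1273)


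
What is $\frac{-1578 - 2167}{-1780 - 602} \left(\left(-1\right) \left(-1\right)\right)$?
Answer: $\frac{3745}{2382} \approx 1.5722$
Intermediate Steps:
$\frac{-1578 - 2167}{-1780 - 602} \left(\left(-1\right) \left(-1\right)\right) = - \frac{3745}{-2382} \cdot 1 = \left(-3745\right) \left(- \frac{1}{2382}\right) 1 = \frac{3745}{2382} \cdot 1 = \frac{3745}{2382}$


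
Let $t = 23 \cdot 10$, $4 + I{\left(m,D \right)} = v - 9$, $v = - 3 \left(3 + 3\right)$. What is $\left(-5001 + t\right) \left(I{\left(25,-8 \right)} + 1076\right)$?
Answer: $-4985695$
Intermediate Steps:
$v = -18$ ($v = \left(-3\right) 6 = -18$)
$I{\left(m,D \right)} = -31$ ($I{\left(m,D \right)} = -4 - 27 = -31$)
$t = 230$
$\left(-5001 + t\right) \left(I{\left(25,-8 \right)} + 1076\right) = \left(-5001 + 230\right) \left(-31 + 1076\right) = \left(-4771\right) 1045 = -4985695$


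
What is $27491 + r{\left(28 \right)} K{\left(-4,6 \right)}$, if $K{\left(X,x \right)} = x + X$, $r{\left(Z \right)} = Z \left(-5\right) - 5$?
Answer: $27201$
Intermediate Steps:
$r{\left(Z \right)} = -5 - 5 Z$ ($r{\left(Z \right)} = - 5 Z - 5 = -5 - 5 Z$)
$K{\left(X,x \right)} = X + x$
$27491 + r{\left(28 \right)} K{\left(-4,6 \right)} = 27491 + \left(-5 - 140\right) \left(-4 + 6\right) = 27491 + \left(-5 - 140\right) 2 = 27491 - 290 = 27201$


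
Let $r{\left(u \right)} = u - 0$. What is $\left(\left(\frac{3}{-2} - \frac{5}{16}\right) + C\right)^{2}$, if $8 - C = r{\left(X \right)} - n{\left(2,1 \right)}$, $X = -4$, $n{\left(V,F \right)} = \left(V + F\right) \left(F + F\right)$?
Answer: $\frac{67081}{256} \approx 262.04$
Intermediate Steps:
$n{\left(V,F \right)} = 2 F \left(F + V\right)$ ($n{\left(V,F \right)} = \left(F + V\right) 2 F = 2 F \left(F + V\right)$)
$r{\left(u \right)} = u$ ($r{\left(u \right)} = u + 0 = u$)
$C = 18$ ($C = 8 - \left(-4 - 2 \cdot 1 \left(1 + 2\right)\right) = 8 - \left(-4 - 2 \cdot 1 \cdot 3\right) = 8 - \left(-4 - 6\right) = 8 - -10 = 8 + 10 = 18$)
$\left(\left(\frac{3}{-2} - \frac{5}{16}\right) + C\right)^{2} = \left(\left(\frac{3}{-2} - \frac{5}{16}\right) + 18\right)^{2} = \left(\left(3 \left(- \frac{1}{2}\right) - \frac{5}{16}\right) + 18\right)^{2} = \left(\left(- \frac{3}{2} - \frac{5}{16}\right) + 18\right)^{2} = \left(- \frac{29}{16} + 18\right)^{2} = \left(\frac{259}{16}\right)^{2} = \frac{67081}{256}$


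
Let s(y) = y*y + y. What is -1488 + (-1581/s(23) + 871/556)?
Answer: -38090275/25576 ≈ -1489.3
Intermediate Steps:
s(y) = y + y**2 (s(y) = y**2 + y = y + y**2)
-1488 + (-1581/s(23) + 871/556) = -1488 + (-1581*1/(23*(1 + 23)) + 871/556) = -1488 + (-1581/(23*24) + 871*(1/556)) = -1488 + (-1581/552 + 871/556) = -1488 + (-1581*1/552 + 871/556) = -1488 + (-527/184 + 871/556) = -1488 - 33187/25576 = -38090275/25576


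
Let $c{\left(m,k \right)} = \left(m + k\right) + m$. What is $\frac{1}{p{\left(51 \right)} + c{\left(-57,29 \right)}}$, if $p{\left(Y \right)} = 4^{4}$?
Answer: $\frac{1}{171} \approx 0.005848$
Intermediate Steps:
$c{\left(m,k \right)} = k + 2 m$ ($c{\left(m,k \right)} = \left(k + m\right) + m = k + 2 m$)
$p{\left(Y \right)} = 256$
$\frac{1}{p{\left(51 \right)} + c{\left(-57,29 \right)}} = \frac{1}{256 + \left(29 + 2 \left(-57\right)\right)} = \frac{1}{256 + \left(29 - 114\right)} = \frac{1}{256 - 85} = \frac{1}{171}$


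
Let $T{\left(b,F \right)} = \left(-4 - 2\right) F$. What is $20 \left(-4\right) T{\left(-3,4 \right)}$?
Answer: $1920$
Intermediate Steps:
$T{\left(b,F \right)} = - 6 F$
$20 \left(-4\right) T{\left(-3,4 \right)} = 20 \left(-4\right) \left(\left(-6\right) 4\right) = \left(-80\right) \left(-24\right) = 1920$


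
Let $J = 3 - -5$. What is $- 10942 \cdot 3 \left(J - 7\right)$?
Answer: $-32826$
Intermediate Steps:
$J = 8$ ($J = 3 + 5 = 8$)
$- 10942 \cdot 3 \left(J - 7\right) = - 10942 \cdot 3 \left(8 - 7\right) = - 10942 \cdot 3 \cdot 1 = \left(-10942\right) 3 = -32826$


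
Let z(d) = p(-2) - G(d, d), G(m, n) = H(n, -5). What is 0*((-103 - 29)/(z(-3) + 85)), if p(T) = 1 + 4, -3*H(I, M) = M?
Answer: 0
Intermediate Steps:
H(I, M) = -M/3
G(m, n) = 5/3 (G(m, n) = -⅓*(-5) = 5/3)
p(T) = 5
z(d) = 10/3 (z(d) = 5 - 1*5/3 = 5 - 5/3 = 10/3)
0*((-103 - 29)/(z(-3) + 85)) = 0*((-103 - 29)/(10/3 + 85)) = 0*(-132/265/3) = 0*(-132*3/265) = 0*(-396/265) = 0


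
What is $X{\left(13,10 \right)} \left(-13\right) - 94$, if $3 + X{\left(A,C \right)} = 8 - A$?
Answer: $10$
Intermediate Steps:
$X{\left(A,C \right)} = 5 - A$ ($X{\left(A,C \right)} = -3 - \left(-8 + A\right) = 5 - A$)
$X{\left(13,10 \right)} \left(-13\right) - 94 = \left(5 - 13\right) \left(-13\right) - 94 = \left(-8\right) \left(-13\right) - 94 = 104 - 94 = 10$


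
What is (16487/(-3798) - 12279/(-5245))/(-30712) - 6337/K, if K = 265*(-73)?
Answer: 155109562432025/473409836474256 ≈ 0.32764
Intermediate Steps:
K = -19345
(16487/(-3798) - 12279/(-5245))/(-30712) - 6337/K = (16487/(-3798) - 12279/(-5245))/(-30712) - 6337/(-19345) = (16487*(-1/3798) - 12279*(-1/5245))*(-1/30712) - 6337*(-1/19345) = (-16487/3798 + 12279/5245)*(-1/30712) + 6337/19345 = -39838673/19920510*(-1/30712) + 6337/19345 = 39838673/611798703120 + 6337/19345 = 155109562432025/473409836474256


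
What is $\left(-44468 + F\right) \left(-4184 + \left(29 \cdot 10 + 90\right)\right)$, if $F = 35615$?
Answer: $33676812$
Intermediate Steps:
$\left(-44468 + F\right) \left(-4184 + \left(29 \cdot 10 + 90\right)\right) = \left(-44468 + 35615\right) \left(-4184 + \left(29 \cdot 10 + 90\right)\right) = - 8853 \left(-4184 + \left(290 + 90\right)\right) = - 8853 \left(-4184 + 380\right) = \left(-8853\right) \left(-3804\right) = 33676812$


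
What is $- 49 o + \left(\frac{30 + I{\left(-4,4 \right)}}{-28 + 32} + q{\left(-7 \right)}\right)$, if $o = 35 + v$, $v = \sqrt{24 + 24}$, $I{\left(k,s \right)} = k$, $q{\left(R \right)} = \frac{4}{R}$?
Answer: $- \frac{23927}{14} - 196 \sqrt{3} \approx -2048.6$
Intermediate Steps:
$v = 4 \sqrt{3}$ ($v = \sqrt{48} = 4 \sqrt{3} \approx 6.9282$)
$o = 35 + 4 \sqrt{3} \approx 41.928$
$- 49 o + \left(\frac{30 + I{\left(-4,4 \right)}}{-28 + 32} + q{\left(-7 \right)}\right) = - 49 \left(35 + 4 \sqrt{3}\right) + \left(\frac{30 - 4}{-28 + 32} + \frac{4}{-7}\right) = \left(-1715 - 196 \sqrt{3}\right) + \left(\frac{26}{4} + 4 \left(- \frac{1}{7}\right)\right) = \left(-1715 - 196 \sqrt{3}\right) + \left(26 \cdot \frac{1}{4} - \frac{4}{7}\right) = \left(-1715 - 196 \sqrt{3}\right) + \left(\frac{13}{2} - \frac{4}{7}\right) = \left(-1715 - 196 \sqrt{3}\right) + \frac{83}{14} = - \frac{23927}{14} - 196 \sqrt{3}$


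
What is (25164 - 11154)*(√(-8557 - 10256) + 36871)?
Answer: 516562710 + 14010*I*√18813 ≈ 5.1656e+8 + 1.9216e+6*I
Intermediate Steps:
(25164 - 11154)*(√(-8557 - 10256) + 36871) = 14010*(√(-18813) + 36871) = 14010*(I*√18813 + 36871) = 14010*(36871 + I*√18813) = 516562710 + 14010*I*√18813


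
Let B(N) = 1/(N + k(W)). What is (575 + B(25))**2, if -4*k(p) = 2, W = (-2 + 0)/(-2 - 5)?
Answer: 793943329/2401 ≈ 3.3067e+5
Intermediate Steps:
W = 2/7 (W = -2/(-7) = -2*(-1/7) = 2/7 ≈ 0.28571)
k(p) = -1/2 (k(p) = -1/4*2 = -1/2)
B(N) = 1/(-1/2 + N) (B(N) = 1/(N - 1/2) = 1/(-1/2 + N))
(575 + B(25))**2 = (575 + 2/(-1 + 2*25))**2 = (575 + 2/(-1 + 50))**2 = (575 + 2/49)**2 = (28177/49)**2 = 793943329/2401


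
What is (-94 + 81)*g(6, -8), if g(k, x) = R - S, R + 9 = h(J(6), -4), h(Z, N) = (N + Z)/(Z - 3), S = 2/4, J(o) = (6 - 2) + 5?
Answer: 338/3 ≈ 112.67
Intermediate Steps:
J(o) = 9 (J(o) = 4 + 5 = 9)
S = 1/2 (S = 2*(1/4) = 1/2 ≈ 0.50000)
h(Z, N) = (N + Z)/(-3 + Z)
R = -49/6 (R = -9 + (-4 + 9)/(-3 + 9) = -9 + 5/6 = -49/6 ≈ -8.1667)
g(k, x) = -26/3 (g(k, x) = -49/6 - 1*1/2 = -49/6 - 1/2 = -26/3)
(-94 + 81)*g(6, -8) = (-94 + 81)*(-26/3) = -13*(-26/3) = 338/3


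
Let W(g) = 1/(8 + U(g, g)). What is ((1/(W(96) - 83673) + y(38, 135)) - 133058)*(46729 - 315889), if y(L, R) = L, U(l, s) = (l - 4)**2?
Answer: 5076083362381223904/141775531 ≈ 3.5804e+10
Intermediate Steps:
U(l, s) = (-4 + l)**2
W(g) = 1/(8 + (-4 + g)**2)
((1/(W(96) - 83673) + y(38, 135)) - 133058)*(46729 - 315889) = ((1/(1/(8 + (-4 + 96)**2) - 83673) + 38) - 133058)*(46729 - 315889) = ((1/(1/(8 + 92**2) - 83673) + 38) - 133058)*(-269160) = ((1/(1/(8 + 8464) - 83673) + 38) - 133058)*(-269160) = ((1/(1/8472 - 83673) + 38) - 133058)*(-269160) = ((1/(-708877655/8472) + 38) - 133058)*(-269160) = ((-8472/708877655 + 38) - 133058)*(-269160) = (26937342418/708877655 - 133058)*(-269160) = -94294905676572/708877655*(-269160) = 5076083362381223904/141775531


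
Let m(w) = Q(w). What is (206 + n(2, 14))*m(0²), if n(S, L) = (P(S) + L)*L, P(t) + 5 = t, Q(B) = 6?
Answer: 2160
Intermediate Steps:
P(t) = -5 + t
m(w) = 6
n(S, L) = L*(-5 + L + S) (n(S, L) = ((-5 + S) + L)*L = (-5 + L + S)*L = L*(-5 + L + S))
(206 + n(2, 14))*m(0²) = (206 + 14*(-5 + 14 + 2))*6 = (206 + 14*11)*6 = (206 + 154)*6 = 360*6 = 2160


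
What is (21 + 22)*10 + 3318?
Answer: 3748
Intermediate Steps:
(21 + 22)*10 + 3318 = 43*10 + 3318 = 430 + 3318 = 3748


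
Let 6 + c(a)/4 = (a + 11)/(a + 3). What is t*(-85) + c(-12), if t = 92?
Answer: -70592/9 ≈ -7843.6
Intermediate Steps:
c(a) = -24 + 4*(11 + a)/(3 + a) (c(a) = -24 + 4*((a + 11)/(a + 3)) = -24 + 4*((11 + a)/(3 + a)) = -24 + 4*(11 + a)/(3 + a))
t*(-85) + c(-12) = 92*(-85) + 4*(-7 - 5*(-12))/(3 - 12) = -7820 + 4*(-7 + 60)/(-9) = -7820 + 4*(-⅑)*53 = -7820 - 212/9 = -70592/9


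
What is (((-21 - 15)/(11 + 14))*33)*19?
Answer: -22572/25 ≈ -902.88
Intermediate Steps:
(((-21 - 15)/(11 + 14))*33)*19 = (-36/25*33)*19 = (-36*1/25*33)*19 = -36/25*33*19 = -1188/25*19 = -22572/25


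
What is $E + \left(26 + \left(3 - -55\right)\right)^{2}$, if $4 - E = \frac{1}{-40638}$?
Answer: $\frac{286904281}{40638} \approx 7060.0$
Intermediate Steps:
$E = \frac{162553}{40638}$ ($E = 4 - \frac{1}{-40638} = 4 - - \frac{1}{40638} = 4 + \frac{1}{40638} = \frac{162553}{40638} \approx 4.0$)
$E + \left(26 + \left(3 - -55\right)\right)^{2} = \frac{162553}{40638} + \left(26 + \left(3 - -55\right)\right)^{2} = \frac{162553}{40638} + \left(26 + \left(3 + 55\right)\right)^{2} = \frac{162553}{40638} + \left(26 + 58\right)^{2} = \frac{162553}{40638} + 84^{2} = \frac{162553}{40638} + 7056 = \frac{286904281}{40638}$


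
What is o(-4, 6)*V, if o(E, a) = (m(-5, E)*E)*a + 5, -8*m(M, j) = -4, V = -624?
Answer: 4368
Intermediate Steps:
m(M, j) = ½ (m(M, j) = -⅛*(-4) = ½)
o(E, a) = 5 + E*a/2 (o(E, a) = (E/2)*a + 5 = E*a/2 + 5 = 5 + E*a/2)
o(-4, 6)*V = (5 + (½)*(-4)*6)*(-624) = (5 - 12)*(-624) = -7*(-624) = 4368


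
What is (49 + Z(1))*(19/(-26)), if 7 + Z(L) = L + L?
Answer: -418/13 ≈ -32.154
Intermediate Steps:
Z(L) = -7 + 2*L (Z(L) = -7 + (L + L) = -7 + 2*L)
(49 + Z(1))*(19/(-26)) = (49 + (-7 + 2*1))*(19/(-26)) = (49 + (-7 + 2))*(19*(-1/26)) = (49 - 5)*(-19/26) = 44*(-19/26) = -418/13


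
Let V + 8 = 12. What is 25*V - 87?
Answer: 13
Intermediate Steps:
V = 4 (V = -8 + 12 = 4)
25*V - 87 = 25*4 - 87 = 100 - 87 = 13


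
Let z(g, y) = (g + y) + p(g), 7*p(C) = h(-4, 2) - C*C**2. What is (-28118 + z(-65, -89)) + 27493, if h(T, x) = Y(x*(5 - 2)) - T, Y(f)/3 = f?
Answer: 269194/7 ≈ 38456.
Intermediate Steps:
Y(f) = 3*f
h(T, x) = -T + 9*x (h(T, x) = 3*(x*(5 - 2)) - T = 3*(x*3) - T = 3*(3*x) - T = 9*x - T = -T + 9*x)
p(C) = 22/7 - C**3/7 (p(C) = ((-1*(-4) + 9*2) - C*C**2)/7 = ((4 + 18) - C**3)/7 = (22 - C**3)/7 = 22/7 - C**3/7)
z(g, y) = 22/7 + g + y - g**3/7 (z(g, y) = (g + y) + (22/7 - g**3/7) = 22/7 + g + y - g**3/7)
(-28118 + z(-65, -89)) + 27493 = (-28118 + (22/7 - 65 - 89 - 1/7*(-65)**3)) + 27493 = (-28118 + (22/7 - 65 - 89 - 1/7*(-274625))) + 27493 = (-28118 + (22/7 - 65 - 89 + 274625/7)) + 27493 = (-28118 + 273569/7) + 27493 = 76743/7 + 27493 = 269194/7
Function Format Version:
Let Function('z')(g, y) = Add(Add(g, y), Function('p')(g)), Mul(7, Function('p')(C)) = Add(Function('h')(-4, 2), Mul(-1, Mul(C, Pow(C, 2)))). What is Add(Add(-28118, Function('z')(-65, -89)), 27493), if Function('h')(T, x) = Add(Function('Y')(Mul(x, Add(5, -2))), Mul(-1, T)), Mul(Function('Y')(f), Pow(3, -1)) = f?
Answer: Rational(269194, 7) ≈ 38456.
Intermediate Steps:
Function('Y')(f) = Mul(3, f)
Function('h')(T, x) = Add(Mul(-1, T), Mul(9, x)) (Function('h')(T, x) = Add(Mul(3, Mul(x, Add(5, -2))), Mul(-1, T)) = Add(Mul(3, Mul(x, 3)), Mul(-1, T)) = Add(Mul(3, Mul(3, x)), Mul(-1, T)) = Add(Mul(9, x), Mul(-1, T)) = Add(Mul(-1, T), Mul(9, x)))
Function('p')(C) = Add(Rational(22, 7), Mul(Rational(-1, 7), Pow(C, 3))) (Function('p')(C) = Mul(Rational(1, 7), Add(Add(Mul(-1, -4), Mul(9, 2)), Mul(-1, Mul(C, Pow(C, 2))))) = Mul(Rational(1, 7), Add(Add(4, 18), Mul(-1, Pow(C, 3)))) = Mul(Rational(1, 7), Add(22, Mul(-1, Pow(C, 3)))) = Add(Rational(22, 7), Mul(Rational(-1, 7), Pow(C, 3))))
Function('z')(g, y) = Add(Rational(22, 7), g, y, Mul(Rational(-1, 7), Pow(g, 3))) (Function('z')(g, y) = Add(Add(g, y), Add(Rational(22, 7), Mul(Rational(-1, 7), Pow(g, 3)))) = Add(Rational(22, 7), g, y, Mul(Rational(-1, 7), Pow(g, 3))))
Add(Add(-28118, Function('z')(-65, -89)), 27493) = Add(Add(-28118, Add(Rational(22, 7), -65, -89, Mul(Rational(-1, 7), Pow(-65, 3)))), 27493) = Add(Add(-28118, Add(Rational(22, 7), -65, -89, Mul(Rational(-1, 7), -274625))), 27493) = Add(Add(-28118, Add(Rational(22, 7), -65, -89, Rational(274625, 7))), 27493) = Add(Add(-28118, Rational(273569, 7)), 27493) = Add(Rational(76743, 7), 27493) = Rational(269194, 7)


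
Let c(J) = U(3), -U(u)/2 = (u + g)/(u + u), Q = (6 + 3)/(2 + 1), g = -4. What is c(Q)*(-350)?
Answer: -350/3 ≈ -116.67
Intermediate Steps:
Q = 3 (Q = 9/3 = 9*(⅓) = 3)
U(u) = -(-4 + u)/u (U(u) = -2*(u - 4)/(u + u) = -2*(-4 + u)/(2*u) = -2*(-4 + u)*1/(2*u) = -(-4 + u)/u)
c(J) = ⅓ (c(J) = (4 - 1*3)/3 = (4 - 3)/3 = (⅓)*1 = ⅓)
c(Q)*(-350) = (⅓)*(-350) = -350/3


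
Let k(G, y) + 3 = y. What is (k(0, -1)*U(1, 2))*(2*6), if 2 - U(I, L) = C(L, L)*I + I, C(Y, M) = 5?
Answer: 192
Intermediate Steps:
k(G, y) = -3 + y
U(I, L) = 2 - 6*I (U(I, L) = 2 - (5*I + I) = 2 - 6*I)
(k(0, -1)*U(1, 2))*(2*6) = ((-3 - 1)*(2 - 6*1))*(2*6) = -4*(2 - 6)*12 = -4*(-4)*12 = 16*12 = 192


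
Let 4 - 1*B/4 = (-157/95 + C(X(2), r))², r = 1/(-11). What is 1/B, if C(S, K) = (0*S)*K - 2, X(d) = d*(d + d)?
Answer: -9025/337236 ≈ -0.026762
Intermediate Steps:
r = -1/11 ≈ -0.090909
X(d) = 2*d² (X(d) = d*(2*d) = 2*d²)
C(S, K) = -2 (C(S, K) = 0*K - 2 = 0 - 2 = -2)
B = -337236/9025 (B = 16 - 4*(-157/95 - 2)² = 16 - 4*(-347/95)² = 16 - 4*120409/9025 = 16 - 481636/9025 = -337236/9025 ≈ -37.367)
1/B = 1/(-337236/9025) = -9025/337236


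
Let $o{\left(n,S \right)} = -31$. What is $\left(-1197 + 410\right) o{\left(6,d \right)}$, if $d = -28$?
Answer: $24397$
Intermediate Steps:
$\left(-1197 + 410\right) o{\left(6,d \right)} = \left(-1197 + 410\right) \left(-31\right) = \left(-787\right) \left(-31\right) = 24397$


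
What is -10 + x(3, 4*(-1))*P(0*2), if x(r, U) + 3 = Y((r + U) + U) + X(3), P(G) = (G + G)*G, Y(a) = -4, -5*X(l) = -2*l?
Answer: -10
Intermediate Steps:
X(l) = 2*l/5 (X(l) = -(-2)*l/5 = 2*l/5)
P(G) = 2*G² (P(G) = (2*G)*G = 2*G²)
x(r, U) = -29/5 (x(r, U) = -3 + (-4 + (⅖)*3) = -3 + (-4 + 6/5) = -3 - 14/5 = -29/5)
-10 + x(3, 4*(-1))*P(0*2) = -10 - 58*(0*2)²/5 = -10 - 58*0²/5 = -10 - 58*0/5 = -10 - 29/5*0 = -10 + 0 = -10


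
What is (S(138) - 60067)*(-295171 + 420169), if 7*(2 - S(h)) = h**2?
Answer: -54936496002/7 ≈ -7.8481e+9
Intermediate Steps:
S(h) = 2 - h**2/7
(S(138) - 60067)*(-295171 + 420169) = ((2 - 1/7*138**2) - 60067)*(-295171 + 420169) = ((2 - 1/7*19044) - 60067)*124998 = ((2 - 19044/7) - 60067)*124998 = (-19030/7 - 60067)*124998 = -439499/7*124998 = -54936496002/7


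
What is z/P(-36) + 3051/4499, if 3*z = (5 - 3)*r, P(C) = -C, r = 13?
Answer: 223241/242946 ≈ 0.91889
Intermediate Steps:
z = 26/3 (z = ((5 - 3)*13)/3 = (2*13)/3 = (⅓)*26 = 26/3 ≈ 8.6667)
z/P(-36) + 3051/4499 = 26/(3*((-1*(-36)))) + 3051/4499 = (26/3)/36 + 3051*(1/4499) = (26/3)*(1/36) + 3051/4499 = 13/54 + 3051/4499 = 223241/242946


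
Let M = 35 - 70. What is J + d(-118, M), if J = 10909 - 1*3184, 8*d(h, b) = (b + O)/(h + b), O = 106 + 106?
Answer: 3151741/408 ≈ 7724.9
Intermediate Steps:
M = -35
O = 212
d(h, b) = (212 + b)/(8*(b + h)) (d(h, b) = ((b + 212)/(h + b))/8 = ((212 + b)/(b + h))/8 = (212 + b)/(8*(b + h)))
J = 7725 (J = 10909 - 3184 = 7725)
J + d(-118, M) = 7725 + (212 - 35)/(8*(-35 - 118)) = 7725 + (⅛)*177/(-153) = 7725 + (⅛)*(-1/153)*177 = 7725 - 59/408 = 3151741/408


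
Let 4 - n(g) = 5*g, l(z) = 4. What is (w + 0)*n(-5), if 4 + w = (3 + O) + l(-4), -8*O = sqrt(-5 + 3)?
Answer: 87 - 29*I*sqrt(2)/8 ≈ 87.0 - 5.1265*I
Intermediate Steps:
O = -I*sqrt(2)/8 (O = -sqrt(-5 + 3)/8 = -I*sqrt(2)/8 ≈ -0.17678*I)
w = 3 - I*sqrt(2)/8 (w = -4 + ((3 - I*sqrt(2)/8) + 4) = -4 + (7 - I*sqrt(2)/8) = 3 - I*sqrt(2)/8 ≈ 3.0 - 0.17678*I)
n(g) = 4 - 5*g
(w + 0)*n(-5) = ((3 - I*sqrt(2)/8) + 0)*(4 - 5*(-5)) = (3 - I*sqrt(2)/8)*(4 + 25) = (3 - I*sqrt(2)/8)*29 = 87 - 29*I*sqrt(2)/8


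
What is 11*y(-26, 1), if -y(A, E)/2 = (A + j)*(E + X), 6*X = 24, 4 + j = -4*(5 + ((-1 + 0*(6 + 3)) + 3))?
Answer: 6380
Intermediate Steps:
j = -32 (j = -4 - 4*(5 + ((-1 + 0*(6 + 3)) + 3)) = -4 - 4*(5 + ((-1 + 0*9) + 3)) = -4 - 4*(5 + ((-1 + 0) + 3)) = -4 - 4*(5 + (-1 + 3)) = -4 - 4*(5 + 2) = -4 - 4*7 = -4 - 28 = -32)
X = 4 (X = (⅙)*24 = 4)
y(A, E) = -2*(-32 + A)*(4 + E) (y(A, E) = -2*(A - 32)*(E + 4) = -2*(-32 + A)*(4 + E))
11*y(-26, 1) = 11*(256 - 8*(-26) + 64*1 - 2*(-26)*1) = 11*(256 + 208 + 64 + 52) = 11*580 = 6380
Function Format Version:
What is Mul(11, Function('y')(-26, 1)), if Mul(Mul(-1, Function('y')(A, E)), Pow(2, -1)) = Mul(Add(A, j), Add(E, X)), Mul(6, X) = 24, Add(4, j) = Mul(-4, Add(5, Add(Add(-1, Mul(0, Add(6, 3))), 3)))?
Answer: 6380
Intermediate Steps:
j = -32 (j = Add(-4, Mul(-4, Add(5, Add(Add(-1, Mul(0, Add(6, 3))), 3)))) = Add(-4, Mul(-4, Add(5, Add(Add(-1, Mul(0, 9)), 3)))) = Add(-4, Mul(-4, Add(5, Add(Add(-1, 0), 3)))) = Add(-4, Mul(-4, Add(5, Add(-1, 3)))) = Add(-4, Mul(-4, Add(5, 2))) = Add(-4, Mul(-4, 7)) = Add(-4, -28) = -32)
X = 4 (X = Mul(Rational(1, 6), 24) = 4)
Function('y')(A, E) = Mul(-2, Add(-32, A), Add(4, E)) (Function('y')(A, E) = Mul(-2, Mul(Add(A, -32), Add(E, 4))) = Mul(-2, Mul(Add(-32, A), Add(4, E))) = Mul(-2, Add(-32, A), Add(4, E)))
Mul(11, Function('y')(-26, 1)) = Mul(11, Add(256, Mul(-8, -26), Mul(64, 1), Mul(-2, -26, 1))) = Mul(11, Add(256, 208, 64, 52)) = Mul(11, 580) = 6380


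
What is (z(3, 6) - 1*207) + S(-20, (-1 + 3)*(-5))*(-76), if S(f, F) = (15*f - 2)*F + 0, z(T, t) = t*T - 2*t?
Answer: -229721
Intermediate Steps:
z(T, t) = -2*t + T*t (z(T, t) = T*t - 2*t = -2*t + T*t)
S(f, F) = F*(-2 + 15*f) (S(f, F) = (-2 + 15*f)*F + 0 = F*(-2 + 15*f) + 0 = F*(-2 + 15*f))
(z(3, 6) - 1*207) + S(-20, (-1 + 3)*(-5))*(-76) = (6*(-2 + 3) - 1*207) + (((-1 + 3)*(-5))*(-2 + 15*(-20)))*(-76) = (6*1 - 207) + ((2*(-5))*(-2 - 300))*(-76) = (6 - 207) - 10*(-302)*(-76) = -201 + 3020*(-76) = -201 - 229520 = -229721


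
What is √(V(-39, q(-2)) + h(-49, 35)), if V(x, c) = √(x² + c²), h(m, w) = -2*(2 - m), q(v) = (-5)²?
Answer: √(-102 + √2146) ≈ 7.4616*I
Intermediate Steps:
q(v) = 25
h(m, w) = -4 + 2*m
V(x, c) = √(c² + x²)
√(V(-39, q(-2)) + h(-49, 35)) = √(√(25² + (-39)²) + (-4 + 2*(-49))) = √(√(625 + 1521) + (-4 - 98)) = √(√2146 - 102) = √(-102 + √2146)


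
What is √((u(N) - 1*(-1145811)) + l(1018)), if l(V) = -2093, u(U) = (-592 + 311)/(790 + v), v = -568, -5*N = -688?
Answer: √56366935530/222 ≈ 1069.4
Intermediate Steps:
N = 688/5 (N = -⅕*(-688) = 688/5 ≈ 137.60)
u(U) = -281/222 (u(U) = (-592 + 311)/(790 - 568) = -281/222)
√((u(N) - 1*(-1145811)) + l(1018)) = √((-281/222 - 1*(-1145811)) - 2093) = √((-281/222 + 1145811) - 2093) = √(254369761/222 - 2093) = √(253905115/222) = √56366935530/222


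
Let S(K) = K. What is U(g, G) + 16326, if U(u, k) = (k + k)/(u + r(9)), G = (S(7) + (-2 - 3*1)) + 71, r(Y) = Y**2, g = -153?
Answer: 587663/36 ≈ 16324.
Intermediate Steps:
G = 73 (G = (7 + (-2 - 3*1)) + 71 = (7 + (-2 - 3)) + 71 = (7 - 5) + 71 = 2 + 71 = 73)
U(u, k) = 2*k/(81 + u) (U(u, k) = (k + k)/(u + 9**2) = (2*k)/(u + 81) = (2*k)/(81 + u) = 2*k/(81 + u))
U(g, G) + 16326 = 2*73/(81 - 153) + 16326 = 2*73/(-72) + 16326 = 2*73*(-1/72) + 16326 = -73/36 + 16326 = 587663/36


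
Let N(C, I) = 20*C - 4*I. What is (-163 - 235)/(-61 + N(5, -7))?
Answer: -398/67 ≈ -5.9403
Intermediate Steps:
N(C, I) = -4*I + 20*C
(-163 - 235)/(-61 + N(5, -7)) = (-163 - 235)/(-61 + (-4*(-7) + 20*5)) = -398/(-61 + (28 + 100)) = -398/(-61 + 128) = -398/67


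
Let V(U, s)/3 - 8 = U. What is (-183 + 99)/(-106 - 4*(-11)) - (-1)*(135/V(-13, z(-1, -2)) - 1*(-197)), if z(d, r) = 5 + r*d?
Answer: 5870/31 ≈ 189.35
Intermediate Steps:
z(d, r) = 5 + d*r
V(U, s) = 24 + 3*U
(-183 + 99)/(-106 - 4*(-11)) - (-1)*(135/V(-13, z(-1, -2)) - 1*(-197)) = (-183 + 99)/(-106 - 4*(-11)) - (-1)*(135/(24 + 3*(-13)) - 1*(-197)) = -84/(-106 + 44) - (-1)*(135/(24 - 39) + 197) = -84/(-62) - (-1)*(135/(-15) + 197) = -84*(-1/62) - (-1)*(135*(-1/15) + 197) = 42/31 - (-1)*(-9 + 197) = 42/31 - (-1)*188 = 42/31 - 1*(-188) = 42/31 + 188 = 5870/31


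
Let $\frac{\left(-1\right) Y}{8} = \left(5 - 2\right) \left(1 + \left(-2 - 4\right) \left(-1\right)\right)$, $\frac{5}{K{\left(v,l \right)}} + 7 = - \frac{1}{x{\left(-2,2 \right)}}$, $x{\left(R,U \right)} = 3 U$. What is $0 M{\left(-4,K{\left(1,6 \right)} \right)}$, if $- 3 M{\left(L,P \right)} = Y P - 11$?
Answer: $0$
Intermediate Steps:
$K{\left(v,l \right)} = - \frac{30}{43}$ ($K{\left(v,l \right)} = \frac{5}{-7 - \frac{1}{3 \cdot 2}} = \frac{5}{-7 - \frac{1}{6}} = \frac{5}{- \frac{43}{6}} = 5 \left(- \frac{6}{43}\right) = - \frac{30}{43}$)
$Y = -168$ ($Y = - 8 \left(5 - 2\right) \left(1 + \left(-2 - 4\right) \left(-1\right)\right) = - 8 \cdot 3 \left(1 + \left(-2 - 4\right) \left(-1\right)\right) = - 8 \cdot 3 \left(1 - -6\right) = - 8 \cdot 3 \left(1 + 6\right) = - 8 \cdot 3 \cdot 7 = \left(-8\right) 21 = -168$)
$M{\left(L,P \right)} = \frac{11}{3} + 56 P$ ($M{\left(L,P \right)} = - \frac{- 168 P - 11}{3} = - \frac{-11 - 168 P}{3} = \frac{11}{3} + 56 P$)
$0 M{\left(-4,K{\left(1,6 \right)} \right)} = 0 \left(\frac{11}{3} + 56 \left(- \frac{30}{43}\right)\right) = 0 \left(\frac{11}{3} - \frac{1680}{43}\right) = 0 \left(- \frac{4567}{129}\right) = 0$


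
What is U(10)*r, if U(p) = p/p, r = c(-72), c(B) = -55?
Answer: -55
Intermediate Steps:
r = -55
U(p) = 1
U(10)*r = 1*(-55) = -55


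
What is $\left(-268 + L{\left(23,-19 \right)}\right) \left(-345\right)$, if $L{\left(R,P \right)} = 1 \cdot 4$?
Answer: $91080$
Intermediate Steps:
$L{\left(R,P \right)} = 4$
$\left(-268 + L{\left(23,-19 \right)}\right) \left(-345\right) = \left(-268 + 4\right) \left(-345\right) = \left(-264\right) \left(-345\right) = 91080$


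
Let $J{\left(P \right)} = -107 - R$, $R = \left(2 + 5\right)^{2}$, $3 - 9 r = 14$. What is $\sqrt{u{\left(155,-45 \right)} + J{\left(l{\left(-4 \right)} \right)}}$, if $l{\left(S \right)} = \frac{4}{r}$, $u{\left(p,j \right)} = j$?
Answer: $i \sqrt{201} \approx 14.177 i$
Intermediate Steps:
$r = - \frac{11}{9}$ ($r = \frac{1}{3} - \frac{14}{9} = - \frac{11}{9} \approx -1.2222$)
$R = 49$ ($R = 7^{2} = 49$)
$l{\left(S \right)} = - \frac{36}{11}$ ($l{\left(S \right)} = \frac{4}{- \frac{11}{9}} = 4 \left(- \frac{9}{11}\right) = - \frac{36}{11}$)
$J{\left(P \right)} = -156$ ($J{\left(P \right)} = -107 - 49 = -156$)
$\sqrt{u{\left(155,-45 \right)} + J{\left(l{\left(-4 \right)} \right)}} = \sqrt{-45 - 156} = \sqrt{-201} = i \sqrt{201}$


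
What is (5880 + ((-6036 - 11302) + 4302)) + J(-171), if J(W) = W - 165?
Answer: -7492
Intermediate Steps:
J(W) = -165 + W
(5880 + ((-6036 - 11302) + 4302)) + J(-171) = (5880 + ((-6036 - 11302) + 4302)) + (-165 - 171) = (5880 + (-17338 + 4302)) - 336 = (5880 - 13036) - 336 = -7156 - 336 = -7492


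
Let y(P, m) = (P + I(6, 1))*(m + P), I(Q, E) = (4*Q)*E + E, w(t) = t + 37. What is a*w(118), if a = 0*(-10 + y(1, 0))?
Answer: 0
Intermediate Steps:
w(t) = 37 + t
I(Q, E) = E + 4*E*Q (I(Q, E) = 4*E*Q + E = E + 4*E*Q)
y(P, m) = (25 + P)*(P + m) (y(P, m) = (P + 1*(1 + 4*6))*(m + P) = (P + 1*(1 + 24))*(P + m) = (P + 1*25)*(P + m) = (P + 25)*(P + m) = (25 + P)*(P + m))
a = 0 (a = 0*(-10 + (1² + 25*1 + 25*0 + 1*0)) = 0*(-10 + (1 + 25 + 0 + 0)) = 0*(-10 + 26) = 0*16 = 0)
a*w(118) = 0*(37 + 118) = 0*155 = 0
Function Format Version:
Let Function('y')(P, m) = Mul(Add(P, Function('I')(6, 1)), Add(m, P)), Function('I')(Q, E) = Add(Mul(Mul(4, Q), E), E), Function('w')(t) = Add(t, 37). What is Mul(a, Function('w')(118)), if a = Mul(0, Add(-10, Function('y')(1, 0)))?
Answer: 0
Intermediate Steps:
Function('w')(t) = Add(37, t)
Function('I')(Q, E) = Add(E, Mul(4, E, Q)) (Function('I')(Q, E) = Add(Mul(4, E, Q), E) = Add(E, Mul(4, E, Q)))
Function('y')(P, m) = Mul(Add(25, P), Add(P, m)) (Function('y')(P, m) = Mul(Add(P, Mul(1, Add(1, Mul(4, 6)))), Add(m, P)) = Mul(Add(P, Mul(1, Add(1, 24))), Add(P, m)) = Mul(Add(P, Mul(1, 25)), Add(P, m)) = Mul(Add(P, 25), Add(P, m)) = Mul(Add(25, P), Add(P, m)))
a = 0 (a = Mul(0, Add(-10, Add(Pow(1, 2), Mul(25, 1), Mul(25, 0), Mul(1, 0)))) = Mul(0, Add(-10, Add(1, 25, 0, 0))) = Mul(0, Add(-10, 26)) = Mul(0, 16) = 0)
Mul(a, Function('w')(118)) = Mul(0, Add(37, 118)) = Mul(0, 155) = 0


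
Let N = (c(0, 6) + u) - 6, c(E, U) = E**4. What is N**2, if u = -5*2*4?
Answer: 2116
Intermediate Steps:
u = -40 (u = -10*4 = -40)
N = -46 (N = (0**4 - 40) - 6 = (0 - 40) - 6 = -40 - 6 = -46)
N**2 = (-46)**2 = 2116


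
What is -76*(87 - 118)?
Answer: 2356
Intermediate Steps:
-76*(87 - 118) = -76*(-31) = 2356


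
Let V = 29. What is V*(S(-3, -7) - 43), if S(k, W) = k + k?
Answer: -1421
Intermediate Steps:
S(k, W) = 2*k
V*(S(-3, -7) - 43) = 29*(2*(-3) - 43) = 29*(-6 - 43) = 29*(-49) = -1421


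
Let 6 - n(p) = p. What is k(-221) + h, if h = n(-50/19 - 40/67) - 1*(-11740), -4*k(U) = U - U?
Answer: 14956768/1273 ≈ 11749.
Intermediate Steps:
n(p) = 6 - p
k(U) = 0 (k(U) = -(U - U)/4 = -1/4*0 = 0)
h = 14956768/1273 (h = (6 - (-50/19 - 40/67)) - 1*(-11740) = (6 - (-50*1/19 - 40*1/67)) + 11740 = (6 - (-50/19 - 40/67)) + 11740 = (6 - 1*(-4110/1273)) + 11740 = (6 + 4110/1273) + 11740 = 11748/1273 + 11740 = 14956768/1273 ≈ 11749.)
k(-221) + h = 0 + 14956768/1273 = 14956768/1273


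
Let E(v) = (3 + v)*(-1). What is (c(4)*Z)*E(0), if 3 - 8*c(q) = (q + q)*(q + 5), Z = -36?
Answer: -1863/2 ≈ -931.50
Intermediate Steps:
E(v) = -3 - v
c(q) = 3/8 - q*(5 + q)/4 (c(q) = 3/8 - (q + q)*(q + 5)/8 = 3/8 - 2*q*(5 + q)/8 = 3/8 - q*(5 + q)/4)
(c(4)*Z)*E(0) = ((3/8 - 5/4*4 - ¼*4²)*(-36))*(-3 - 1*0) = ((3/8 - 5 - ¼*16)*(-36))*(-3 + 0) = ((3/8 - 5 - 4)*(-36))*(-3) = -69/8*(-36)*(-3) = (621/2)*(-3) = -1863/2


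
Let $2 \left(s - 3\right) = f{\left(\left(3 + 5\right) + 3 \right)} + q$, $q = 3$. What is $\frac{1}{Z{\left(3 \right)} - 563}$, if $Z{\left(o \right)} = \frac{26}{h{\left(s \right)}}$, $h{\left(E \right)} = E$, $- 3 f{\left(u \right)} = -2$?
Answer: $- \frac{29}{16171} \approx -0.0017933$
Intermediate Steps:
$f{\left(u \right)} = \frac{2}{3}$ ($f{\left(u \right)} = \left(- \frac{1}{3}\right) \left(-2\right) = \frac{2}{3}$)
$s = \frac{29}{6}$ ($s = 3 + \frac{\frac{2}{3} + 3}{2} = 3 + \frac{1}{2} \cdot \frac{11}{3} = 3 + \frac{11}{6} = \frac{29}{6} \approx 4.8333$)
$Z{\left(o \right)} = \frac{156}{29}$ ($Z{\left(o \right)} = \frac{26}{\frac{29}{6}} = 26 \cdot \frac{6}{29} = \frac{156}{29}$)
$\frac{1}{Z{\left(3 \right)} - 563} = \frac{1}{\frac{156}{29} - 563} = \frac{1}{- \frac{16171}{29}} = - \frac{29}{16171}$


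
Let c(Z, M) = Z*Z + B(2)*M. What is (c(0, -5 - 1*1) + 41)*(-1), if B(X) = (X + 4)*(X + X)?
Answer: 103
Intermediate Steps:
B(X) = 2*X*(4 + X) (B(X) = (4 + X)*(2*X) = 2*X*(4 + X))
c(Z, M) = Z² + 24*M (c(Z, M) = Z*Z + (2*2*(4 + 2))*M = Z² + (2*2*6)*M = Z² + 24*M)
(c(0, -5 - 1*1) + 41)*(-1) = ((0² + 24*(-5 - 1*1)) + 41)*(-1) = ((0 + 24*(-5 - 1)) + 41)*(-1) = ((0 + 24*(-6)) + 41)*(-1) = ((0 - 144) + 41)*(-1) = (-144 + 41)*(-1) = -103*(-1) = 103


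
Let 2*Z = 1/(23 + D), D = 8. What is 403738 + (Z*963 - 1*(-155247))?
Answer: 34658033/62 ≈ 5.5900e+5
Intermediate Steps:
Z = 1/62 (Z = 1/(2*(23 + 8)) = (½)/31 = (½)*(1/31) = 1/62 ≈ 0.016129)
403738 + (Z*963 - 1*(-155247)) = 403738 + ((1/62)*963 - 1*(-155247)) = 403738 + (963/62 + 155247) = 403738 + 9626277/62 = 34658033/62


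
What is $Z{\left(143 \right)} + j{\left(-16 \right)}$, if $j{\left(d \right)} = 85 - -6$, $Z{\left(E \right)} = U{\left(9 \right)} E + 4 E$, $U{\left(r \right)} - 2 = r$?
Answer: $2236$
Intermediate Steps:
$U{\left(r \right)} = 2 + r$
$Z{\left(E \right)} = 15 E$ ($Z{\left(E \right)} = \left(2 + 9\right) E + 4 E = 11 E + 4 E = 15 E$)
$j{\left(d \right)} = 91$ ($j{\left(d \right)} = 85 + 6 = 91$)
$Z{\left(143 \right)} + j{\left(-16 \right)} = 15 \cdot 143 + 91 = 2145 + 91 = 2236$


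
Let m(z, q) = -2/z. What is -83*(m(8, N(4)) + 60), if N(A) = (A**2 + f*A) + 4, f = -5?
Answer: -19837/4 ≈ -4959.3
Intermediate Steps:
N(A) = 4 + A**2 - 5*A (N(A) = (A**2 - 5*A) + 4 = 4 + A**2 - 5*A)
-83*(m(8, N(4)) + 60) = -83*(-2/8 + 60) = -83*(-2*1/8 + 60) = -83*(-1/4 + 60) = -83*239/4 = -19837/4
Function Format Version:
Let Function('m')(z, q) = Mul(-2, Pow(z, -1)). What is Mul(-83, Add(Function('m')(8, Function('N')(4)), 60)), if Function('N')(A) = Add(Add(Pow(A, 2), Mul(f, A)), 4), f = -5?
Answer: Rational(-19837, 4) ≈ -4959.3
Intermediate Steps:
Function('N')(A) = Add(4, Pow(A, 2), Mul(-5, A)) (Function('N')(A) = Add(Add(Pow(A, 2), Mul(-5, A)), 4) = Add(4, Pow(A, 2), Mul(-5, A)))
Mul(-83, Add(Function('m')(8, Function('N')(4)), 60)) = Mul(-83, Add(Mul(-2, Pow(8, -1)), 60)) = Mul(-83, Add(Mul(-2, Rational(1, 8)), 60)) = Mul(-83, Add(Rational(-1, 4), 60)) = Mul(-83, Rational(239, 4)) = Rational(-19837, 4)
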